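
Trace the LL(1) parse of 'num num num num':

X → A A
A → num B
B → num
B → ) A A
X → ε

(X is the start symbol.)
LL(1) parsing maintains a stack (initially the start symbol over $) and the input. At each step: if the stack top is a terminal, match it against the current input token; if it is a non-terminal N, replace it with the RHS of M[N, lookahead] (the unique production whose predict set contains the lookahead).

Stack is shown with the top on the left.

Stack      Input              Action
------------------------------------
X $        num num num num $  output X → A A
A A $      num num num num $  output A → num B
num B A $  num num num num $  match 'num'
B A $      num num num $      output B → num
num A $    num num num $      match 'num'
A $        num num $          output A → num B
num B $    num num $          match 'num'
B $        num $              output B → num
num $      num $              match 'num'
$          $                  accept

The string is accepted.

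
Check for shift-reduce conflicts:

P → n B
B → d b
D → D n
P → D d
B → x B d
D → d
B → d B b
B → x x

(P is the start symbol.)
Yes — I9: [B → x x .] vs [B → . d B b]

A shift-reduce conflict occurs when an LR(0) state has both:
  - a complete (reduce) item [A → α .] (dot at the end), and
  - a shift item [B → β . c γ] (dot before a terminal).

Augment with P' → P and build the canonical LR(0) collection (I0 = CLOSURE({[P' → . P]}), then GOTO on every symbol after a dot until no new states appear). It has 16 states:
  I0: { [D → . D n], [D → . d], [P → . D d], [P → . n B], [P' → . P] }  — shift
  I1: { [D → D . n], [P → D . d] }  — shift
  I2: { [P' → P .] }  — accept
  I3: { [D → d .] }  — reduce
  I4: { [B → . d B b], [B → . d b], [B → . x B d], [B → . x x], [P → n . B] }  — shift
  I5: { [P → n B .] }  — reduce
  I6: { [B → . d B b], [B → . d b], [B → . x B d], [B → . x x], [B → d . B b], [B → d . b] }  — shift
  I7: { [B → . d B b], [B → . d b], [B → . x B d], [B → . x x], [B → x . B d], [B → x . x] }  — shift
  I8: { [B → x B . d] }  — shift
  I9: { [B → . d B b], [B → . d b], [B → . x B d], [B → . x x], [B → x . B d], [B → x . x], [B → x x .] }  — shift, reduce
  I10: { [B → x B d .] }  — reduce
  I11: { [B → d B . b] }  — shift
  I12: { [B → d b .] }  — reduce
  I13: { [B → d B b .] }  — reduce
  I14: { [P → D d .] }  — reduce
  I15: { [D → D n .] }  — reduce

I9 contains reduce item [B → x x .] and shift items [B → . d B b], [B → . d b], [B → . x B d], [B → . x x], [B → x . x] — shift-reduce conflict.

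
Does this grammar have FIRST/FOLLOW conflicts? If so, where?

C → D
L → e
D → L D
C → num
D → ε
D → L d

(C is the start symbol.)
A FIRST/FOLLOW conflict occurs when a non-terminal N has a nullable alternative N → β (β ⇒* ε) and another alternative N → α with FIRST(α) ∩ FOLLOW(N) ≠ ∅: on such a lookahead the parser cannot decide between expanding α and letting N vanish via β.

Nullable non-terminals: C, D.
FIRST sets used below: FIRST(D) = { 'e', ε }, FIRST(L) = { 'e' }

C: nullable alternative(s) C → D; FOLLOW(C) = { $ }
  C → D: FIRST \ {ε} = { 'e' } — this is the only nullable alternative, skip
  C → num: FIRST \ {ε} = { 'num' } — disjoint from FOLLOW(C)

D: nullable alternative(s) D → ε; FOLLOW(D) = { $ }
  D → L D: FIRST \ {ε} = { 'e' } — disjoint from FOLLOW(D)
  D → ε: FIRST \ {ε} = { } — this is the only nullable alternative, skip
  D → L d: FIRST \ {ε} = { 'e' } — disjoint from FOLLOW(D)

L has no nullable alternative, so no FIRST/FOLLOW check is needed there.

No FIRST/FOLLOW conflicts found.

Answer: No FIRST/FOLLOW conflicts.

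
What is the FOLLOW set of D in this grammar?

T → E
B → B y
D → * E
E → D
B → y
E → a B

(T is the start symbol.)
To compute FOLLOW(D), find every occurrence of D on a right-hand side N → α D β: add FIRST(β) \ {ε}, and if β is empty or nullable also add FOLLOW(N). Iterate to a fixed point.

In E → D: D is at the end, add FOLLOW(E)

The FOLLOW sets referred to above (computed the same way, to a fixed point):
  FOLLOW(E) = { $ }

Taking the union: FOLLOW(D) = { $ }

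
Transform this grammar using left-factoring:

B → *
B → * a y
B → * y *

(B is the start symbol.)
Left-factoring transforms A → αβ₁ | αβ₂ into A → αA' and A' → β₁ | β₂
(α is the longest common prefix among the alternatives). Repeat until
no nonterminal has two alternatives with a common prefix.

Round 1: B has alternatives sharing prefix '*'. Introduce B': B → * B'
  Add: B' → ε
  Add: B' → a y
  Add: B' → y *

No remaining common prefixes — done.

Resulting grammar:
B → * B'
B' → ε
B' → a y
B' → y *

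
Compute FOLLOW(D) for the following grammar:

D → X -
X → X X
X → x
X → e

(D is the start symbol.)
D is the start symbol, so $ ∈ FOLLOW(D).
D does not occur on any right-hand side.

Taking the union: FOLLOW(D) = { $ }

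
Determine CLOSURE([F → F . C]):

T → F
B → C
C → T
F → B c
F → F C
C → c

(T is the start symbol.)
Start with: [F → F . C]
  [F → F . C] has the dot before C: add [C → . T], [C → . c]
  [C → . T] has the dot before T: add [T → . F]
  [T → . F] has the dot before F: add [F → . B c], [F → . F C]
  [F → . B c] has the dot before B: add [B → . C]
No further items can be added.

CLOSURE = { [B → . C], [C → . T], [C → . c], [F → . B c], [F → . F C], [F → F . C], [T → . F] }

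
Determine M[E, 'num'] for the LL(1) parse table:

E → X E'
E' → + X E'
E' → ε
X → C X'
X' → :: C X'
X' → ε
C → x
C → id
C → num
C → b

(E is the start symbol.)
To find M[E, 'num'], we find productions for E where 'num' is in the predict set (PREDICT(N → α) = (FIRST(α) \ {ε}) ∪ (FOLLOW(N) if α ⇒* ε)).

Relevant sets:
  FIRST(X) = { 'b', 'id', 'num', 'x' }

E → X E': PREDICT = { 'b', 'id', 'num', 'x' }
  'num' is in predict set, so this production goes in M[E, 'num']

M[E, 'num'] = E → X E'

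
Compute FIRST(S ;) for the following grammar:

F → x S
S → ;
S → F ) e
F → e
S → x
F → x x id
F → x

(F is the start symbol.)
{ ';', 'e', 'x' }

FIRST sets of the non-terminals involved (from the grammar, by fixed-point iteration):
  FIRST(S) = { ';', 'e', 'x' }

To compute FIRST(S ;), process the symbols left to right:
Symbol S is a non-terminal. Add FIRST(S) \ {ε} = { ';', 'e', 'x' }
S is not nullable (ε ∉ FIRST(S)), so stop here.
FIRST(S ;) = { ';', 'e', 'x' }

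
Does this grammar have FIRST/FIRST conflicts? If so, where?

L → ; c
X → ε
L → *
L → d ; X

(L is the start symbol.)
Productions for L:
  L → ; c: FIRST = { ';' }
  L → *: FIRST = { '*' }
  L → d ; X: FIRST = { 'd' }
X has only one production, so no FIRST/FIRST conflict is possible there.

All alternatives of each non-terminal have pairwise disjoint FIRST sets.

Answer: No FIRST/FIRST conflicts.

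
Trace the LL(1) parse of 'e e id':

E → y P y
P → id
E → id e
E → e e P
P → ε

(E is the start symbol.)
LL(1) parsing maintains a stack (initially the start symbol over $) and the input. At each step: if the stack top is a terminal, match it against the current input token; if it is a non-terminal N, replace it with the RHS of M[N, lookahead] (the unique production whose predict set contains the lookahead).

Stack is shown with the top on the left.

Stack    Input     Action
-------------------------
E $      e e id $  output E → e e P
e e P $  e e id $  match 'e'
e P $    e id $    match 'e'
P $      id $      output P → id
id $     id $      match 'id'
$        $         accept

The string is accepted.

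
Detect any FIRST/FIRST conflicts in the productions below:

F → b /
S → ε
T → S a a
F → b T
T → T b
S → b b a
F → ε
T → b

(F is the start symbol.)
Yes. F → b '/' / F → b T on { 'b' }; T → S a a / T → T b on { 'a', 'b' }; T → S a a / T → b on { 'b' }; T → T b / T → b on { 'b' }

A FIRST/FIRST conflict occurs when two productions N → α and N → β for the same non-terminal have FIRST(α) ∩ FIRST(β) ≠ ∅ (with ε ∈ FIRST of a nullable right-hand side, so two nullable alternatives also conflict).

FIRST sets of the non-terminals at (or reachable through a nullable prefix from) the front of some alternative:
  FIRST(S) = { 'b', ε }
  FIRST(T) = { 'a', 'b' }

Productions for F:
  F → b /: FIRST = { 'b' }
  F → b T: FIRST = { 'b' }
  F → ε: FIRST = { ε }
Productions for S:
  S → ε: FIRST = { ε }
  S → b b a: FIRST = { 'b' }
Productions for T:
  T → S a a: FIRST = { 'a', 'b' }
  T → T b: FIRST = { 'a', 'b' }
  T → b: FIRST = { 'b' }

Conflict for F: F → b / and F → b T
  Overlap: { 'b' }
Conflict for T: T → S a a and T → T b
  Overlap: { 'a', 'b' }
Conflict for T: T → S a a and T → b
  Overlap: { 'b' }
Conflict for T: T → T b and T → b
  Overlap: { 'b' }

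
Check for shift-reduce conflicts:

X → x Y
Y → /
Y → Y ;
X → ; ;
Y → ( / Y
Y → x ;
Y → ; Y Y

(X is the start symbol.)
Yes — I7: [X → x Y .] vs [Y → Y . ;]; I12: [Y → Y ; .] vs [Y → . ( / Y]; I13: [Y → ; Y Y .] vs [Y → Y . ;]; I15: [Y → ( / Y .] vs [Y → Y . ;]

Augment with X' → X and build the canonical LR(0) collection (I0 = CLOSURE({[X' → . X]}), then GOTO on every symbol after a dot until no new states appear). It has 17 states:
  I0: { [X → . ; ;], [X → . x Y], [X' → . X] }  — shift
  I1: { [X → ; . ;] }  — shift
  I2: { [X' → X .] }  — accept
  I3: { [X → x . Y], [Y → . ( / Y], [Y → . /], [Y → . ; Y Y], [Y → . Y ;], [Y → . x ;] }  — shift
  I4: { [Y → ( . / Y] }  — shift
  I5: { [Y → / .] }  — reduce
  I6: { [Y → . ( / Y], [Y → . /], [Y → . ; Y Y], [Y → . Y ;], [Y → . x ;], [Y → ; . Y Y] }  — shift
  I7: { [X → x Y .], [Y → Y . ;] }  — shift, reduce
  I8: { [Y → x . ;] }  — shift
  I9: { [Y → x ; .] }  — reduce
  I10: { [Y → Y ; .] }  — reduce
  I11: { [Y → . ( / Y], [Y → . /], [Y → . ; Y Y], [Y → . Y ;], [Y → . x ;], [Y → ; Y . Y], [Y → Y . ;] }  — shift
  I12: { [Y → . ( / Y], [Y → . /], [Y → . ; Y Y], [Y → . Y ;], [Y → . x ;], [Y → ; . Y Y], [Y → Y ; .] }  — shift, reduce
  I13: { [Y → ; Y Y .], [Y → Y . ;] }  — shift, reduce
  I14: { [Y → ( / . Y], [Y → . ( / Y], [Y → . /], [Y → . ; Y Y], [Y → . Y ;], [Y → . x ;] }  — shift
  I15: { [Y → ( / Y .], [Y → Y . ;] }  — shift, reduce
  I16: { [X → ; ; .] }  — reduce

I7 contains reduce item [X → x Y .] and shift item [Y → Y . ;] — shift-reduce conflict.
I12 contains reduce item [Y → Y ; .] and shift items [Y → . ( / Y], [Y → . /], [Y → . ; Y Y], [Y → . x ;] — shift-reduce conflict.
I13 contains reduce item [Y → ; Y Y .] and shift item [Y → Y . ;] — shift-reduce conflict.
I15 contains reduce item [Y → ( / Y .] and shift item [Y → Y . ;] — shift-reduce conflict.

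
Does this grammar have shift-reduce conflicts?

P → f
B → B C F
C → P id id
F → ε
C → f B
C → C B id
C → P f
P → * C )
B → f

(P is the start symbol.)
Augment with P' → P and build the canonical LR(0) collection (I0 = CLOSURE({[P' → . P]}), then GOTO on every symbol after a dot until no new states appear). It has 17 states:
  I0: { [P → . * C )], [P → . f], [P' → . P] }  — shift
  I1: { [C → . C B id], [C → . P f], [C → . P id id], [C → . f B], [P → * . C )], [P → . * C )], [P → . f] }  — shift
  I2: { [P' → P .] }  — accept
  I3: { [P → f .] }  — reduce
  I4: { [B → . B C F], [B → . f], [C → C . B id], [P → * C . )] }  — shift
  I5: { [C → P . f], [C → P . id id] }  — shift
  I6: { [B → . B C F], [B → . f], [C → f . B], [P → f .] }  — shift, reduce
  I7: { [B → B . C F], [C → . C B id], [C → . P f], [C → . P id id], [C → . f B], [C → f B .], [P → . * C )], [P → . f] }  — shift, reduce
  I8: { [B → f .] }  — reduce
  I9: { [B → . B C F], [B → . f], [B → B C . F], [C → C . B id], [F → .] }  — shift, reduce
  I10: { [B → B . C F], [C → . C B id], [C → . P f], [C → . P id id], [C → . f B], [C → C B . id], [P → . * C )], [P → . f] }  — shift
  I11: { [B → B C F .] }  — reduce
  I12: { [C → C B id .] }  — reduce
  I13: { [C → P f .] }  — reduce
  I14: { [C → P id . id] }  — shift
  I15: { [C → P id id .] }  — reduce
  I16: { [P → * C ) .] }  — reduce

I6 contains reduce item [P → f .] and shift item [B → . f] — shift-reduce conflict.
I7 contains reduce item [C → f B .] and shift items [C → . f B], [P → . * C )], [P → . f] — shift-reduce conflict.
I9 contains reduce item [F → .] and shift item [B → . f] — shift-reduce conflict.

Answer: Yes — I6: [P → f .] vs [B → . f]; I7: [C → f B .] vs [C → . f B]; I9: [F → .] vs [B → . f]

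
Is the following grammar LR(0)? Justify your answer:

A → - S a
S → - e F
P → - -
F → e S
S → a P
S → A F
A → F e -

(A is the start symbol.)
A grammar is LR(0) if no state in the canonical LR(0) collection has:
  - both a shift item (dot before a terminal) and a complete item (shift-reduce conflict), or
  - two or more complete items (reduce-reduce conflict; the accept item [A' → A .] counts as a complete item here).

Augment with A' → A and build the canonical LR(0) collection (I0 = CLOSURE({[A' → . A]}), then GOTO on every symbol after a dot until no new states appear). It has 19 states:
  I0: { [A → . - S a], [A → . F e -], [A' → . A], [F → . e S] }  — shift
  I1: { [A → - . S a], [A → . - S a], [A → . F e -], [F → . e S], [S → . - e F], [S → . A F], [S → . a P] }  — shift
  I2: { [A' → A .] }  — accept
  I3: { [A → F . e -] }  — shift
  I4: { [A → . - S a], [A → . F e -], [F → . e S], [F → e . S], [S → . - e F], [S → . A F], [S → . a P] }  — shift
  I5: { [A → - . S a], [A → . - S a], [A → . F e -], [F → . e S], [S → - . e F], [S → . - e F], [S → . A F], [S → . a P] }  — shift
  I6: { [F → . e S], [S → A . F] }  — shift
  I7: { [F → e S .] }  — reduce
  I8: { [P → . - -], [S → a . P] }  — shift
  I9: { [P → - . -] }  — shift
  I10: { [S → a P .] }  — reduce
  I11: { [P → - - .] }  — reduce
  I12: { [S → A F .] }  — reduce
  I13: { [A → - S . a] }  — shift
  I14: { [A → . - S a], [A → . F e -], [F → . e S], [F → e . S], [S → - e . F], [S → . - e F], [S → . A F], [S → . a P] }  — shift
  I15: { [A → F . e -], [S → - e F .] }  — shift, reduce
  I16: { [A → F e . -] }  — shift
  I17: { [A → F e - .] }  — reduce
  I18: { [A → - S a .] }  — reduce

Conflict in state I15:
  Shift-reduce conflict between [S → - e F .] and [A → F . e -]
So the grammar is NOT LR(0).

Answer: No. Shift-reduce conflict between [S → - e F .] and [A → F . e -]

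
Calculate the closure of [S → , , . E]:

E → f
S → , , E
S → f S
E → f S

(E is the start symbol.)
To compute CLOSURE, for each item [A → α.Bβ] where B is a non-terminal, add [B → .γ] for all productions B → γ; repeat for the newly added items until nothing changes.

Start with: [S → , , . E]
  [S → , , . E] has the dot before E: add [E → . f], [E → . f S]
No further items can be added.

CLOSURE = { [E → . f S], [E → . f], [S → , , . E] }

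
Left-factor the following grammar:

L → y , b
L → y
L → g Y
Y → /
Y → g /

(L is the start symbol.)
Left-factoring transforms A → αβ₁ | αβ₂ into A → αA' and A' → β₁ | β₂
(α is the longest common prefix among the alternatives). Repeat until
no nonterminal has two alternatives with a common prefix.

Round 1: L has alternatives sharing prefix 'y'. Introduce L': L → y L'
  Add: L' → , b
  Add: L' → ε

No remaining common prefixes — done.

Resulting grammar:
L → y L'
L' → , b
L' → ε
L → g Y
Y → /
Y → g /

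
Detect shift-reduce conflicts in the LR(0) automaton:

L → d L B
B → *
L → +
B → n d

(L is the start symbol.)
A shift-reduce conflict occurs when an LR(0) state has both:
  - a complete (reduce) item [A → α .] (dot at the end), and
  - a shift item [B → β . c γ] (dot before a terminal).

Augment with L' → L and build the canonical LR(0) collection (I0 = CLOSURE({[L' → . L]}), then GOTO on every symbol after a dot until no new states appear). It has 9 states:
  I0: { [L → . +], [L → . d L B], [L' → . L] }  — shift
  I1: { [L → + .] }  — reduce
  I2: { [L' → L .] }  — accept
  I3: { [L → . +], [L → . d L B], [L → d . L B] }  — shift
  I4: { [B → . *], [B → . n d], [L → d L . B] }  — shift
  I5: { [B → * .] }  — reduce
  I6: { [L → d L B .] }  — reduce
  I7: { [B → n . d] }  — shift
  I8: { [B → n d .] }  — reduce

No state contains both a complete item and a shift item.

Answer: No shift-reduce conflicts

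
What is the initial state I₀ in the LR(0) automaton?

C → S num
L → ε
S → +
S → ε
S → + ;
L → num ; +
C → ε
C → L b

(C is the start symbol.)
{ [C → . L b], [C → . S num], [C → .], [C' → . C], [L → . num ; +], [L → .], [S → . + ;], [S → . +], [S → .] }

First, augment the grammar with C' → C
I₀ = CLOSURE({ [C' → . C] }):
  [C' → . C] has the dot before C: add [C → . S num], [C → .], [C → . L b]
  [C → . S num] has the dot before S: add [S → . +], [S → .], [S → . + ;]
  [C → . L b] has the dot before L: add [L → .], [L → . num ; +]
No further items can be added.

I₀ = { [C → . L b], [C → . S num], [C → .], [C' → . C], [L → . num ; +], [L → .], [S → . + ;], [S → . +], [S → .] }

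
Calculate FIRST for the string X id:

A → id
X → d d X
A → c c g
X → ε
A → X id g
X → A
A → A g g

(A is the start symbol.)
{ 'c', 'd', 'id' }

FIRST sets of the non-terminals involved (from the grammar, by fixed-point iteration):
  FIRST(X) = { 'c', 'd', 'id', ε }

To compute FIRST(X id), process the symbols left to right:
Symbol X is a non-terminal. Add FIRST(X) \ {ε} = { 'c', 'd', 'id' }
X is nullable (ε ∈ FIRST(X)), continue to the next symbol.
Symbol id is a terminal. Add 'id' and stop.
FIRST(X id) = { 'c', 'd', 'id' }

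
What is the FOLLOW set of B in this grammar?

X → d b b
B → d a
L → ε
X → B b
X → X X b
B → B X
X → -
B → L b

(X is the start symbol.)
{ '-', 'b', 'd' }

To compute FOLLOW(B), find every occurrence of B on a right-hand side N → α B β: add FIRST(β) \ {ε}, and if β is empty or nullable also add FOLLOW(N). Iterate to a fixed point.

In X → B b: B is followed by b, add FIRST(b) \ {ε} = { 'b' }
In B → B X: B is followed by X, add FIRST(X) \ {ε} = { '-', 'b', 'd' }

Taking the union: FOLLOW(B) = { '-', 'b', 'd' }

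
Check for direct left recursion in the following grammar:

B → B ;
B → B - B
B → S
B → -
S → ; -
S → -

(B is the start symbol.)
B → B ;: LEFT RECURSIVE (starts with B)
B → B - B: LEFT RECURSIVE (starts with B)
B → S: starts with S
B → -: starts with '-'
S → ; -: starts with ';'
S → -: starts with '-'

The grammar has direct left recursion on: B.

Answer: Yes, B is left-recursive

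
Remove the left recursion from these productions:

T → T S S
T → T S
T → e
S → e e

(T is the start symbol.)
T is directly left-recursive. The standard transformation for
  A → A α₁ | ... | A α_m | β₁ | ... | β_n
is
  A  → β₁ A' | ... | β_n A'
  A' → α₁ A' | ... | α_m A' | ε

T → e becomes T → e T'
T → T S S becomes T' → S S T'
T → T S becomes T' → S T'
Add T' → ε

Productions for other non-terminals are unchanged:
  S → e e

Resulting grammar:
T → e T'
T' → S S T'
T' → S T'
T' → ε
S → e e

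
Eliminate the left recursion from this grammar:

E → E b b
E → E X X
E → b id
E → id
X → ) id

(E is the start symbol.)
E → b id E'
E → id E'
E' → b b E'
E' → X X E'
E' → ε
X → ) id

E is directly left-recursive. The standard transformation for
  A → A α₁ | ... | A α_m | β₁ | ... | β_n
is
  A  → β₁ A' | ... | β_n A'
  A' → α₁ A' | ... | α_m A' | ε

E → b id becomes E → b id E'
E → id becomes E → id E'
E → E b b becomes E' → b b E'
E → E X X becomes E' → X X E'
Add E' → ε

Productions for other non-terminals are unchanged:
  X → ) id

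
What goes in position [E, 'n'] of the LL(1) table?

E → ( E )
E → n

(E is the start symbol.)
To find M[E, 'n'], we find productions for E where 'n' is in the predict set (PREDICT(N → α) = (FIRST(α) \ {ε}) ∪ (FOLLOW(N) if α ⇒* ε)).

E → ( E ): PREDICT = { '(' }
E → n: PREDICT = { 'n' }
  'n' is in predict set, so this production goes in M[E, 'n']

M[E, 'n'] = E → n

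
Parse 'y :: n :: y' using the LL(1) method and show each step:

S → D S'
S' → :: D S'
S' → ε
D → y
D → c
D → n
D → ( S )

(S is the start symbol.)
LL(1) parsing maintains a stack (initially the start symbol over $) and the input. At each step: if the stack top is a terminal, match it against the current input token; if it is a non-terminal N, replace it with the RHS of M[N, lookahead] (the unique production whose predict set contains the lookahead).

Stack is shown with the top on the left.

Stack      Input          Action
--------------------------------
S $        y :: n :: y $  output S → D S'
D S' $     y :: n :: y $  output D → y
y S' $     y :: n :: y $  match 'y'
S' $       :: n :: y $    output S' → :: D S'
:: D S' $  :: n :: y $    match '::'
D S' $     n :: y $       output D → n
n S' $     n :: y $       match 'n'
S' $       :: y $         output S' → :: D S'
:: D S' $  :: y $         match '::'
D S' $     y $            output D → y
y S' $     y $            match 'y'
S' $       $              output S' → ε
$          $              accept

The string is accepted.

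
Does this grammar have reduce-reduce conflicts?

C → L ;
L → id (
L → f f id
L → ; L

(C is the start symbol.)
No reduce-reduce conflicts

Augment with C' → C and build the canonical LR(0) collection (I0 = CLOSURE({[C' → . C]}), then GOTO on every symbol after a dot until no new states appear). It has 11 states:
  I0: { [C → . L ;], [C' → . C], [L → . ; L], [L → . f f id], [L → . id (] }  — shift
  I1: { [L → . ; L], [L → . f f id], [L → . id (], [L → ; . L] }  — shift
  I2: { [C' → C .] }  — accept
  I3: { [C → L . ;] }  — shift
  I4: { [L → f . f id] }  — shift
  I5: { [L → id . (] }  — shift
  I6: { [L → id ( .] }  — reduce
  I7: { [L → f f . id] }  — shift
  I8: { [L → f f id .] }  — reduce
  I9: { [C → L ; .] }  — reduce
  I10: { [L → ; L .] }  — reduce

No state contains more than one complete item.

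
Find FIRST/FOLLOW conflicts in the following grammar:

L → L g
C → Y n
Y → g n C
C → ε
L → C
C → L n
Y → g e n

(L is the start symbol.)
Nullable non-terminals: C, L.
FIRST sets used below: FIRST(Y) = { 'g' }, FIRST(L) = { 'g', 'n', ε }, FIRST(C) = { 'g', 'n', ε }

C: nullable alternative(s) C → ε; FOLLOW(C) = { $, 'g', 'n' }
  C → Y n: FIRST \ {ε} = { 'g' } — overlaps FOLLOW(C) on { 'g' }: CONFLICT
  C → ε: FIRST \ {ε} = { } — this is the only nullable alternative, skip
  C → L n: FIRST \ {ε} = { 'g', 'n' } — overlaps FOLLOW(C) on { 'g', 'n' }: CONFLICT

L: nullable alternative(s) L → C; FOLLOW(L) = { $, 'g', 'n' }
  L → L g: FIRST \ {ε} = { 'g', 'n' } — overlaps FOLLOW(L) on { 'g', 'n' }: CONFLICT
  L → C: FIRST \ {ε} = { 'g', 'n' } — this is the only nullable alternative, skip

Y has no nullable alternative, so no FIRST/FOLLOW check is needed there.

So the grammar has 3 FIRST/FOLLOW conflicts (marked CONFLICT above).

Answer: Yes. L → L g with FOLLOW(L) on { 'g', 'n' }; C → Y n with FOLLOW(C) on { 'g' }; C → L n with FOLLOW(C) on { 'g', 'n' }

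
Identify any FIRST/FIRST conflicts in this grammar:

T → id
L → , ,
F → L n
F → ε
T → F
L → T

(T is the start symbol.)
FIRST sets of the non-terminals at (or reachable through a nullable prefix from) the front of some alternative:
  FIRST(F) = { ',', 'id', 'n', ε }
  FIRST(T) = { ',', 'id', 'n', ε }
  FIRST(L) = { ',', 'id', 'n', ε }

Productions for T:
  T → id: FIRST = { 'id' }
  T → F: FIRST = { ',', 'id', 'n', ε }
Productions for L:
  L → , ,: FIRST = { ',' }
  L → T: FIRST = { ',', 'id', 'n', ε }
Productions for F:
  F → L n: FIRST = { ',', 'id', 'n' }
  F → ε: FIRST = { ε }

Conflict for T: T → id and T → F
  Overlap: { 'id' }
Conflict for L: L → , , and L → T
  Overlap: { ',' }

Answer: Yes. T → id / T → F on { 'id' }; L → ',' ',' / L → T on { ',' }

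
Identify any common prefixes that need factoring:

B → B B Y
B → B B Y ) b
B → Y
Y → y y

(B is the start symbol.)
Yes, B has productions with common prefix 'B B Y'

Left-factoring is needed when two productions for the same non-terminal
share a common prefix on the right-hand side.

Productions for B:
  B → B B Y
  B → B B Y ) b
  B → Y

Found common prefix 'B B Y' in productions for B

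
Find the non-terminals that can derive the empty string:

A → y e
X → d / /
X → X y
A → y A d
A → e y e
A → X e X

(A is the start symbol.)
A non-terminal is nullable if it can derive ε (the empty string): either it has an ε-production, or it has a production whose right-hand side consists entirely of nullable non-terminals.

There are no ε-productions, so no non-terminal can derive ε.
No non-terminals are nullable.

Answer: None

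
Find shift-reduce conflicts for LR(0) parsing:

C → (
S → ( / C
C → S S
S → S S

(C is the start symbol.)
A shift-reduce conflict occurs when an LR(0) state has both:
  - a complete (reduce) item [A → α .] (dot at the end), and
  - a shift item [B → β . c γ] (dot before a terminal).

Augment with C' → C and build the canonical LR(0) collection (I0 = CLOSURE({[C' → . C]}), then GOTO on every symbol after a dot until no new states appear). It has 9 states:
  I0: { [C → . (], [C → . S S], [C' → . C], [S → . ( / C], [S → . S S] }  — shift
  I1: { [C → ( .], [S → ( . / C] }  — shift, reduce
  I2: { [C' → C .] }  — accept
  I3: { [C → S . S], [S → . ( / C], [S → . S S], [S → S . S] }  — shift
  I4: { [S → ( . / C] }  — shift
  I5: { [C → S S .], [S → . ( / C], [S → . S S], [S → S . S], [S → S S .] }  — shift, 2 reduces
  I6: { [S → . ( / C], [S → . S S], [S → S . S], [S → S S .] }  — shift, reduce
  I7: { [C → . (], [C → . S S], [S → ( / . C], [S → . ( / C], [S → . S S] }  — shift
  I8: { [S → ( / C .] }  — reduce

I1 contains reduce item [C → ( .] and shift item [S → ( . / C] — shift-reduce conflict.
I5 contains reduce items [C → S S .], [S → S S .] and shift item [S → . ( / C] — shift-reduce conflict.
I6 contains reduce item [S → S S .] and shift item [S → . ( / C] — shift-reduce conflict.

Answer: Yes — I1: [C → ( .] vs [S → ( . / C]; I5: [C → S S .] vs [S → . ( / C]; I6: [S → S S .] vs [S → . ( / C]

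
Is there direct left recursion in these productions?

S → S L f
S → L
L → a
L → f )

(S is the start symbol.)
S → S L f: LEFT RECURSIVE (starts with S)
S → L: starts with L
L → a: starts with a
L → f ): starts with f

The grammar has direct left recursion on: S.

Answer: Yes, S is left-recursive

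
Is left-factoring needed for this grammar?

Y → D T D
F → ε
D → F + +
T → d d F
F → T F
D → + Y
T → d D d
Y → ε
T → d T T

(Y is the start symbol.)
Left-factoring is needed when two productions for the same non-terminal
share a common prefix on the right-hand side.

Productions for Y:
  Y → D T D
  Y → ε
Productions for F:
  F → ε
  F → T F
Productions for D:
  D → F + +
  D → + Y
Productions for T:
  T → d d F
  T → d D d
  T → d T T

Found common prefix 'd' in productions for T

Answer: Yes, T has productions with common prefix 'd'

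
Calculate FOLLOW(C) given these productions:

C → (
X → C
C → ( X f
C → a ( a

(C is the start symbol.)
To compute FOLLOW(C), find every occurrence of C on a right-hand side N → α C β: add FIRST(β) \ {ε}, and if β is empty or nullable also add FOLLOW(N). Iterate to a fixed point.

C is the start symbol, so $ ∈ FOLLOW(C).
In X → C: C is at the end, add FOLLOW(X)

The FOLLOW sets referred to above (computed the same way, to a fixed point):
  FOLLOW(X) = { 'f' }

Taking the union: FOLLOW(C) = { $, 'f' }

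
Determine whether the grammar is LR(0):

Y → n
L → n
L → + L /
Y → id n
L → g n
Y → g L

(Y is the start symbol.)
A grammar is LR(0) if no state in the canonical LR(0) collection has:
  - both a shift item (dot before a terminal) and a complete item (shift-reduce conflict), or
  - two or more complete items (reduce-reduce conflict; the accept item [Y' → Y .] counts as a complete item here).

Augment with Y' → Y and build the canonical LR(0) collection (I0 = CLOSURE({[Y' → . Y]}), then GOTO on every symbol after a dot until no new states appear). It has 13 states:
  I0: { [Y → . g L], [Y → . id n], [Y → . n], [Y' → . Y] }  — shift
  I1: { [Y' → Y .] }  — accept
  I2: { [L → . + L /], [L → . g n], [L → . n], [Y → g . L] }  — shift
  I3: { [Y → id . n] }  — shift
  I4: { [Y → n .] }  — reduce
  I5: { [Y → id n .] }  — reduce
  I6: { [L → + . L /], [L → . + L /], [L → . g n], [L → . n] }  — shift
  I7: { [Y → g L .] }  — reduce
  I8: { [L → g . n] }  — shift
  I9: { [L → n .] }  — reduce
  I10: { [L → g n .] }  — reduce
  I11: { [L → + L . /] }  — shift
  I12: { [L → + L / .] }  — reduce

Every state is either a pure shift/goto state or contains exactly one complete item and nothing to shift — no conflicts. The grammar is LR(0).

Answer: Yes, the grammar is LR(0)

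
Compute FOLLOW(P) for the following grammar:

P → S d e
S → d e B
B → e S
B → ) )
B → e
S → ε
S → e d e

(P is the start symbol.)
{ $ }

To compute FOLLOW(P), find every occurrence of P on a right-hand side N → α P β: add FIRST(β) \ {ε}, and if β is empty or nullable also add FOLLOW(N). Iterate to a fixed point.

P is the start symbol, so $ ∈ FOLLOW(P).
P does not occur on any right-hand side.

Taking the union: FOLLOW(P) = { $ }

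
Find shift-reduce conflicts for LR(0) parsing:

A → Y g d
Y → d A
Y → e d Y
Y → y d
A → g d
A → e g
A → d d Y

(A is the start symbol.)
Augment with A' → A and build the canonical LR(0) collection (I0 = CLOSURE({[A' → . A]}), then GOTO on every symbol after a dot until no new states appear). It has 19 states:
  I0: { [A → . Y g d], [A → . d d Y], [A → . e g], [A → . g d], [A' → . A], [Y → . d A], [Y → . e d Y], [Y → . y d] }  — shift
  I1: { [A' → A .] }  — accept
  I2: { [A → Y . g d] }  — shift
  I3: { [A → . Y g d], [A → . d d Y], [A → . e g], [A → . g d], [A → d . d Y], [Y → . d A], [Y → . e d Y], [Y → . y d], [Y → d . A] }  — shift
  I4: { [A → e . g], [Y → e . d Y] }  — shift
  I5: { [A → g . d] }  — shift
  I6: { [Y → y . d] }  — shift
  I7: { [Y → y d .] }  — reduce
  I8: { [A → g d .] }  — reduce
  I9: { [Y → . d A], [Y → . e d Y], [Y → . y d], [Y → e d . Y] }  — shift
  I10: { [A → e g .] }  — reduce
  I11: { [Y → e d Y .] }  — reduce
  I12: { [A → . Y g d], [A → . d d Y], [A → . e g], [A → . g d], [Y → . d A], [Y → . e d Y], [Y → . y d], [Y → d . A] }  — shift
  I13: { [Y → e . d Y] }  — shift
  I14: { [Y → d A .] }  — reduce
  I15: { [A → . Y g d], [A → . d d Y], [A → . e g], [A → . g d], [A → d . d Y], [A → d d . Y], [Y → . d A], [Y → . e d Y], [Y → . y d], [Y → d . A] }  — shift
  I16: { [A → Y . g d], [A → d d Y .] }  — shift, reduce
  I17: { [A → Y g . d] }  — shift
  I18: { [A → Y g d .] }  — reduce

I16 contains reduce item [A → d d Y .] and shift item [A → Y . g d] — shift-reduce conflict.

Answer: Yes — I16: [A → d d Y .] vs [A → Y . g d]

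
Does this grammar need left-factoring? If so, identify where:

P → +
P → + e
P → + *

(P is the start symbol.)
Left-factoring is needed when two productions for the same non-terminal
share a common prefix on the right-hand side.

Productions for P:
  P → +
  P → + e
  P → + *

Found common prefix '+' in productions for P

Answer: Yes, P has productions with common prefix '+'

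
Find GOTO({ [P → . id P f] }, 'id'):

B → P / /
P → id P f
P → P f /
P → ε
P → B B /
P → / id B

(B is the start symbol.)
{ [B → . P / /], [P → . / id B], [P → . B B /], [P → . P f /], [P → . id P f], [P → .], [P → id . P f] }

GOTO(I, 'id') = CLOSURE({ [A → αX.β] : [A → α.Xβ] ∈ I, X = 'id' })

Items with dot before 'id', with the dot advanced:
  [P → . id P f] → [P → id . P f]
Closure of the advanced items:
  [P → id . P f] has the dot before P: add [P → . id P f], [P → . P f /], [P → .], [P → . B B /], [P → . / id B]
  [P → . B B /] has the dot before B: add [B → . P / /]

GOTO = { [B → . P / /], [P → . / id B], [P → . B B /], [P → . P f /], [P → . id P f], [P → .], [P → id . P f] }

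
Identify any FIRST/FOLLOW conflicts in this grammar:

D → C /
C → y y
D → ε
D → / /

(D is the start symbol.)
No FIRST/FOLLOW conflicts.

Nullable non-terminals: D.
FIRST sets used below: FIRST(C) = { 'y' }

D: nullable alternative(s) D → ε; FOLLOW(D) = { $ }
  D → C /: FIRST \ {ε} = { 'y' } — disjoint from FOLLOW(D)
  D → ε: FIRST \ {ε} = { } — this is the only nullable alternative, skip
  D → / /: FIRST \ {ε} = { '/' } — disjoint from FOLLOW(D)

C has no nullable alternative, so no FIRST/FOLLOW check is needed there.

No FIRST/FOLLOW conflicts found.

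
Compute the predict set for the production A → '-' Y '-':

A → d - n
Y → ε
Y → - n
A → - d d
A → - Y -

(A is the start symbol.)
PREDICT(A → '-' Y '-') = (FIRST(RHS) \ {ε}) ∪ (FOLLOW(A) if ε ∈ FIRST(RHS), i.e. RHS ⇒* ε)
FIRST('-' Y '-') = { '-' }
ε ∉ FIRST('-' Y '-'), so FOLLOW(A) is not added.
PREDICT(A → '-' Y '-') = { '-' }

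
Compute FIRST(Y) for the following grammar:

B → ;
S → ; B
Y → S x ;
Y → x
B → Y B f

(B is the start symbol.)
{ ';', 'x' }

FIRST sets of the other non-terminals involved (by the same procedure, iterated to a fixed point):
  FIRST(S) = { ';' }

From Y → S x ;:
  - S is a non-terminal: add FIRST(S) \ {ε} = { ';' }
    S is not nullable, so stop
From Y → x:
  - x is a terminal: add 'x' and stop

Collecting: FIRST(Y) = { ';', 'x' }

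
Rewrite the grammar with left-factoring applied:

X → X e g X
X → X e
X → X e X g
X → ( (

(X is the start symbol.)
Left-factoring transforms A → αβ₁ | αβ₂ into A → αA' and A' → β₁ | β₂
(α is the longest common prefix among the alternatives). Repeat until
no nonterminal has two alternatives with a common prefix.

Round 1: X has alternatives sharing prefix 'X e'. Introduce X': X → X e X'
  Add: X' → g X
  Add: X' → ε
  Add: X' → X g

No remaining common prefixes — done.

Resulting grammar:
X → X e X'
X' → g X
X' → ε
X' → X g
X → ( (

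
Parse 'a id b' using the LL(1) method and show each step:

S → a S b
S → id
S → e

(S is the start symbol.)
LL(1) parsing maintains a stack (initially the start symbol over $) and the input. At each step: if the stack top is a terminal, match it against the current input token; if it is a non-terminal N, replace it with the RHS of M[N, lookahead] (the unique production whose predict set contains the lookahead).

Stack is shown with the top on the left.

Stack    Input     Action
-------------------------
S $      a id b $  output S → a S b
a S b $  a id b $  match 'a'
S b $    id b $    output S → id
id b $   id b $    match 'id'
b $      b $       match 'b'
$        $         accept

The string is accepted.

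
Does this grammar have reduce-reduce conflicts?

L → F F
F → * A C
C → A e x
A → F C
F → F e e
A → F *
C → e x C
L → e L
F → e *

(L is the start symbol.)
No reduce-reduce conflicts

Augment with L' → L and build the canonical LR(0) collection (I0 = CLOSURE({[L' → . L]}), then GOTO on every symbol after a dot until no new states appear). It has 25 states:
  I0: { [F → . * A C], [F → . F e e], [F → . e *], [L → . F F], [L → . e L], [L' → . L] }  — shift
  I1: { [A → . F *], [A → . F C], [F → * . A C], [F → . * A C], [F → . F e e], [F → . e *] }  — shift
  I2: { [F → . * A C], [F → . F e e], [F → . e *], [F → F . e e], [L → F . F] }  — shift
  I3: { [L' → L .] }  — accept
  I4: { [F → . * A C], [F → . F e e], [F → . e *], [F → e . *], [L → . F F], [L → . e L], [L → e . L] }  — shift
  I5: { [A → . F *], [A → . F C], [F → * . A C], [F → . * A C], [F → . F e e], [F → . e *], [F → e * .] }  — shift, reduce
  I6: { [L → e L .] }  — reduce
  I7: { [A → . F *], [A → . F C], [C → . A e x], [C → . e x C], [F → * A . C], [F → . * A C], [F → . F e e], [F → . e *] }  — shift
  I8: { [A → . F *], [A → . F C], [A → F . *], [A → F . C], [C → . A e x], [C → . e x C], [F → . * A C], [F → . F e e], [F → . e *], [F → F . e e] }  — shift
  I9: { [F → e . *] }  — shift
  I10: { [F → e * .] }  — reduce
  I11: { [A → . F *], [A → . F C], [A → F * .], [F → * . A C], [F → . * A C], [F → . F e e], [F → . e *] }  — shift, reduce
  I12: { [C → A . e x] }  — shift
  I13: { [A → F C .] }  — reduce
  I14: { [C → e . x C], [F → F e . e], [F → e . *] }  — shift
  I15: { [F → F e e .] }  — reduce
  I16: { [A → . F *], [A → . F C], [C → . A e x], [C → . e x C], [C → e x . C], [F → . * A C], [F → . F e e], [F → . e *] }  — shift
  I17: { [C → e x C .] }  — reduce
  I18: { [C → e . x C], [F → e . *] }  — shift
  I19: { [C → A e . x] }  — shift
  I20: { [C → A e x .] }  — reduce
  I21: { [F → * A C .] }  — reduce
  I22: { [F → F . e e], [L → F F .] }  — shift, reduce
  I23: { [F → F e . e], [F → e . *] }  — shift
  I24: { [F → F e . e] }  — shift

No state contains more than one complete item.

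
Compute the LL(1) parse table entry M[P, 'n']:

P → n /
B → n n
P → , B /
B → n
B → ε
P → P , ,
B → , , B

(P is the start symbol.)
P → n /, P → P , ,

To find M[P, 'n'], we find productions for P where 'n' is in the predict set (PREDICT(N → α) = (FIRST(α) \ {ε}) ∪ (FOLLOW(N) if α ⇒* ε)).

Relevant sets:
  FIRST(P) = { ',', 'n' }

P → n /: PREDICT = { 'n' }
  'n' is in predict set, so this production goes in M[P, 'n']
P → , B /: PREDICT = { ',' }
P → P , ,: PREDICT = { ',', 'n' }
  'n' is in predict set, so this production goes in M[P, 'n']

M[P, 'n'] = P → n /, P → P , ,  (a multiply-defined cell — the grammar is not LL(1))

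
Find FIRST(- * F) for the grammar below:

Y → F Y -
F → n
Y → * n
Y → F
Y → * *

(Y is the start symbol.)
To compute FIRST(- * F), process the symbols left to right:
Symbol - is a terminal. Add '-' and stop.
FIRST(- * F) = { '-' }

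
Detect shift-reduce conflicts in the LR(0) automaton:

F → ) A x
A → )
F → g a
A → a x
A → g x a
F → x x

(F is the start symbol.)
A shift-reduce conflict occurs when an LR(0) state has both:
  - a complete (reduce) item [A → α .] (dot at the end), and
  - a shift item [B → β . c γ] (dot before a terminal).

Augment with F' → F and build the canonical LR(0) collection (I0 = CLOSURE({[F' → . F]}), then GOTO on every symbol after a dot until no new states appear). It has 15 states:
  I0: { [F → . ) A x], [F → . g a], [F → . x x], [F' → . F] }  — shift
  I1: { [A → . )], [A → . a x], [A → . g x a], [F → ) . A x] }  — shift
  I2: { [F' → F .] }  — accept
  I3: { [F → g . a] }  — shift
  I4: { [F → x . x] }  — shift
  I5: { [F → x x .] }  — reduce
  I6: { [F → g a .] }  — reduce
  I7: { [A → ) .] }  — reduce
  I8: { [F → ) A . x] }  — shift
  I9: { [A → a . x] }  — shift
  I10: { [A → g . x a] }  — shift
  I11: { [A → g x . a] }  — shift
  I12: { [A → g x a .] }  — reduce
  I13: { [A → a x .] }  — reduce
  I14: { [F → ) A x .] }  — reduce

No state contains both a complete item and a shift item.

Answer: No shift-reduce conflicts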